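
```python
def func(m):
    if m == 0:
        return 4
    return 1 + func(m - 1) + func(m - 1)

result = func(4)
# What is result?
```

func(m) = 1 + 2·func(m-1), func(0)=4. Closed form: (4+1)·2^4 - 1 = 79.

Answer: 79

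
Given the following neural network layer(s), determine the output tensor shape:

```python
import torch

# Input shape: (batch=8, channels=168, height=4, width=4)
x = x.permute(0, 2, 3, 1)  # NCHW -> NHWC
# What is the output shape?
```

Input: (8, 168, 4, 4) -> Output: (8, 4, 4, 168)

Answer: (8, 4, 4, 168)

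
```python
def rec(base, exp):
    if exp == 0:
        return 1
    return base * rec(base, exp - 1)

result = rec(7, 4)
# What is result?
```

rec(7, 4) = 7 * 7 * 7 * 7 = 2401

Answer: 2401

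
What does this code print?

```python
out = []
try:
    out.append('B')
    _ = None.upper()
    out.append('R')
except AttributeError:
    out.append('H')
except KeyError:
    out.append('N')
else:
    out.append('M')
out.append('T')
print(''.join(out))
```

Execution trace: 'B' (try body) → 'H' (except AttributeError) → 'T' (after the try/except). Output: BHT

Answer: BHT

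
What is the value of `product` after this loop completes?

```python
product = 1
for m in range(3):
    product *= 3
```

3^3 = 27
`product` takes the values: 1 → 3 → 9 → 27

Answer: 27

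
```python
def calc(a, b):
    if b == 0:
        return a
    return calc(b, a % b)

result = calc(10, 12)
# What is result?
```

calc(10, 12) -> calc(12, 10) -> calc(10, 2) -> calc(2, 0) -> 2

Answer: 2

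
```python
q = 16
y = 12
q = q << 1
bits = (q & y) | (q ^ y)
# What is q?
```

Trace:
`q = 16` → q = 16
`y = 12` → y = 12
`q = q << 1` → q = 32
`bits = (q & y) | (q ^ y)` → bits = 44
So q = 32

Answer: 32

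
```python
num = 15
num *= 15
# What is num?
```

Trace:
`num = 15` → num = 15
`num *= 15` → num = 225
So num = 225

Answer: 225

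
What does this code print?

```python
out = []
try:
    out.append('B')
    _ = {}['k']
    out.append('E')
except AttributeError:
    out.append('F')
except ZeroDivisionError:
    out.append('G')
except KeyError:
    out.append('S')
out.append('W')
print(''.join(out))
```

Execution trace: 'B' (try body) → 'S' (except KeyError) → 'W' (after the try/except). Output: BSW

Answer: BSW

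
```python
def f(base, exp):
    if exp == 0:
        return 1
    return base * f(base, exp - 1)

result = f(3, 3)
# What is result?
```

f(3, 3) = 3 * 3 * 3 = 27

Answer: 27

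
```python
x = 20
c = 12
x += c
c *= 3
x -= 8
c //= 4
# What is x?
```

Trace:
`x = 20` → x = 20
`c = 12` → c = 12
`x += c` → x = 32
`c *= 3` → c = 36
`x -= 8` → x = 24
`c //= 4` → c = 9
So x = 24

Answer: 24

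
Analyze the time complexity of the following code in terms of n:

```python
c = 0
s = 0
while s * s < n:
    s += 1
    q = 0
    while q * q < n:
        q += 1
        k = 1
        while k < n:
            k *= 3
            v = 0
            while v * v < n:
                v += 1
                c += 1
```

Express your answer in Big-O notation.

Each loop level contributes: √n × √n × log n × √n. Multiplying the contributions gives O(n√n log n).

Answer: O(n√n log n)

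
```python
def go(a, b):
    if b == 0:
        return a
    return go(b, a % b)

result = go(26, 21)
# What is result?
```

go(26, 21) -> go(21, 5) -> go(5, 1) -> go(1, 0) -> 1

Answer: 1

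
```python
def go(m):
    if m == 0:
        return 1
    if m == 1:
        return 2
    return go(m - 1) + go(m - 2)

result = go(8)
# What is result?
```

Build up from base cases: go(0)=1, go(1)=2, go(2)=3, go(3)=5, go(4)=8, go(5)=13, go(6)=21, ..., go(8)=55

Answer: 55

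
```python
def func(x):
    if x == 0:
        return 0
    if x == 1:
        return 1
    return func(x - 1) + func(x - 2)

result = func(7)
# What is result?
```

Build up from base cases: func(0)=0, func(1)=1, func(2)=1, func(3)=2, func(4)=3, func(5)=5, func(6)=8, ..., func(7)=13

Answer: 13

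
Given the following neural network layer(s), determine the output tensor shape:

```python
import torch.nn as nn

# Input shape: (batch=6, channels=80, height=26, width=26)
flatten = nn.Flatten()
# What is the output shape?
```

Input: (6, 80, 26, 26) -> Output: (6, 54080)

Answer: (6, 54080)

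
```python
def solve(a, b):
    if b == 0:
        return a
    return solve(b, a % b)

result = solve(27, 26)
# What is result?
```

solve(27, 26) -> solve(26, 1) -> solve(1, 0) -> 1

Answer: 1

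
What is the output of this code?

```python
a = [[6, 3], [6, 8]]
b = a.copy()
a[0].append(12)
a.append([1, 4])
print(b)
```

Key concept: shallow copy with nested lists.
Step by step:
`a = [[6, 3], [6, 8]]` → a = [[6, 3], [6, 8]]
`b = a.copy()` → b = [[6, 3], [6, 8]]
`a[0].append(12)` → a = [[6, 3, 12], [6, 8]]; b = [[6, 3, 12], [6, 8]]
`a.append([1, 4])` → a = [[6, 3, 12], [6, 8], [1, 4]]
`print(b)` → prints [[6, 3, 12], [6, 8]]

Answer: [[6, 3, 12], [6, 8]]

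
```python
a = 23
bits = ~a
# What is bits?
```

Trace:
`a = 23` → a = 23
`bits = ~a` → bits = -24
So bits = -24

Answer: -24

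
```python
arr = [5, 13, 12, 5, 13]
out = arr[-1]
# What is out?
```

Trace:
`arr = [5, 13, 12, 5, 13]` → arr = [5, 13, 12, 5, 13]
`out = arr[-1]` → out = 13
So out = 13

Answer: 13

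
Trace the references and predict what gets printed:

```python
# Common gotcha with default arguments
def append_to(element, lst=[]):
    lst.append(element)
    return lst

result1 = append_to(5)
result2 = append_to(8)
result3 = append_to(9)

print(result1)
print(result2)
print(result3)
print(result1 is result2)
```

Key concept: mutable default argument gotcha.
Step by step:
`result1 = append_to(5)` → result1 = [5]
`result2 = append_to(8)` → result1 = [5, 8] (same object as result2); result2 = [5, 8] (same object as result1)
`result3 = append_to(9)` → result1 = [5, 8, 9] (same object as result2, result3); result2 = [5, 8, 9] (same object as result1, result3); result3 = [5, 8, 9] (same object as result1, result2)
`print(result1)` → prints [5, 8, 9]
`print(result2)` → prints [5, 8, 9]
`print(result3)` → prints [5, 8, 9]
`print(result1 is result2)` → prints True

Answer:
[5, 8, 9]
[5, 8, 9]
[5, 8, 9]
True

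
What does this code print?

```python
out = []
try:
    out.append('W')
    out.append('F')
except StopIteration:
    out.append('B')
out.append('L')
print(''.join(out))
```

Execution trace: 'W' (try body) → 'F' (try body, no exception) → 'L' (after the try/except). Output: WFL

Answer: WFL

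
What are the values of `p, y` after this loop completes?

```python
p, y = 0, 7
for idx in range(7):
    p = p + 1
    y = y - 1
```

p goes 0→7, y goes 7→0
`p, y` takes the values: (0, 7) → (1, 7) → (1, 6) → (2, 6) → (2, 5) → (3, 5) → (3, 4) → (4, 4) → (4, 3) → (5, 3) → (5, 2) → (6, 2) → (6, 1) → (7, 1) → (7, 0)

Answer: 7, 0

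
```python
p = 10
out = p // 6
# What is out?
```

Trace:
`p = 10` → p = 10
`out = p // 6` → out = 1
So out = 1

Answer: 1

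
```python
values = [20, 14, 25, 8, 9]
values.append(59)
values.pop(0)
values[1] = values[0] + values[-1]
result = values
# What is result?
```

Trace:
`values = [20, 14, 25, 8, 9]` → values = [20, 14, 25, 8, 9]
`values.append(59)` → values = [20, 14, 25, 8, 9, 59]
`values.pop(0)` → values = [14, 25, 8, 9, 59]
`values[1] = values[0] + values[-1]` → values = [14, 73, 8, 9, 59]
`result = values` → result = [14, 73, 8, 9, 59]
So result = [14, 73, 8, 9, 59]

Answer: [14, 73, 8, 9, 59]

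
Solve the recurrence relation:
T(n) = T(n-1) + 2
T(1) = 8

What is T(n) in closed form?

Unrolling: T(n) = T(1) + 2·(n-1) = 8 + 2(n-1) = 2n + 6.

Answer: T(n) = 2n + 6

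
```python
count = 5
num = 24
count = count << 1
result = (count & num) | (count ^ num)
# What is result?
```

Trace:
`count = 5` → count = 5
`num = 24` → num = 24
`count = count << 1` → count = 10
`result = (count & num) | (count ^ num)` → result = 26
So result = 26

Answer: 26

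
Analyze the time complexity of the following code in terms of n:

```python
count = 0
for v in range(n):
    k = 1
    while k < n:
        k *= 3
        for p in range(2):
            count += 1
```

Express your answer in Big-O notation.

Each loop level contributes: n × log n × 1. Multiplying the contributions gives O(n log n).

Answer: O(n log n)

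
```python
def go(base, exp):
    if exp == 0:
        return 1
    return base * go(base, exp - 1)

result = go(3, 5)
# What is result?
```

go(3, 5) = 3 * 3 * 3 * 3 * 3 = 243

Answer: 243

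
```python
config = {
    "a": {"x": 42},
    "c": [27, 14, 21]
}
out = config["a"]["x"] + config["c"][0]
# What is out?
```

Trace:
`config = { ...` → config = {'a': {'x': 42}, 'c': [27, 14, 21]}
`out = config["a"]["x"] + config["c"][0]` → out = 69
So out = 69

Answer: 69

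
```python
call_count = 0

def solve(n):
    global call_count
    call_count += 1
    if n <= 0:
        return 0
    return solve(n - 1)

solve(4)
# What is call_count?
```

Linear recursion stepping by 1: 5 calls from n=4 down to ≤0.

Answer: 5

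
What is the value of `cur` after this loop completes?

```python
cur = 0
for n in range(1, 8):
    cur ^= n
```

XOR of 1 to 7
`cur` takes the values: 0 → 1 → 3 → 0 → 4 → 1 → 7 → 0

Answer: 0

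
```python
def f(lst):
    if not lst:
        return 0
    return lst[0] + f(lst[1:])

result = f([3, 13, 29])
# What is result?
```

3 + 13 + 29 + 0 = 45

Answer: 45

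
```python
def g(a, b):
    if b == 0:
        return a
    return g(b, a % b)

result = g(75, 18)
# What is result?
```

g(75, 18) -> g(18, 3) -> g(3, 0) -> 3

Answer: 3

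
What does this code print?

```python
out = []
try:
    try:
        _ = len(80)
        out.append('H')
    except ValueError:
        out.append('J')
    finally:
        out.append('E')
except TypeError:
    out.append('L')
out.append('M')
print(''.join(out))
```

Execution trace: 'E' (inner finally) → 'L' (outer except TypeError) → 'M' (after the try/except). Output: ELM

Answer: ELM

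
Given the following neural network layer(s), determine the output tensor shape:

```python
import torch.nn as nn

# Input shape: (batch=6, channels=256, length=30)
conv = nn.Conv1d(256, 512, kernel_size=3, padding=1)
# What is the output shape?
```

Input: (6, 256, 30) -> Output: (6, 512, 30)

Answer: (6, 512, 30)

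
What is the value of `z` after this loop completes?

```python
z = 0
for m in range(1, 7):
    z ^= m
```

XOR of 1 to 6
`z` takes the values: 0 → 1 → 3 → 0 → 4 → 1 → 7

Answer: 7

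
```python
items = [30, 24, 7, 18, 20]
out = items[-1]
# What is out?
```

Trace:
`items = [30, 24, 7, 18, 20]` → items = [30, 24, 7, 18, 20]
`out = items[-1]` → out = 20
So out = 20

Answer: 20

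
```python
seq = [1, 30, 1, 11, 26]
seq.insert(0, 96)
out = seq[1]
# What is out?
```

Trace:
`seq = [1, 30, 1, 11, 26]` → seq = [1, 30, 1, 11, 26]
`seq.insert(0, 96)` → seq = [96, 1, 30, 1, 11, 26]
`out = seq[1]` → out = 1
So out = 1

Answer: 1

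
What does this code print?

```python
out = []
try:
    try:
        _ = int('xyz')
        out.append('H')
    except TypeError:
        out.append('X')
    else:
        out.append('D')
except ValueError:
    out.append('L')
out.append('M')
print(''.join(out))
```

Execution trace: 'L' (outer except ValueError) → 'M' (after the try/except). Output: LM

Answer: LM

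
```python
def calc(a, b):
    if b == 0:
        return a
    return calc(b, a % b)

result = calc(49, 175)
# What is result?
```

calc(49, 175) -> calc(175, 49) -> calc(49, 28) -> calc(28, 21) -> calc(21, 7) -> calc(7, 0) -> 7

Answer: 7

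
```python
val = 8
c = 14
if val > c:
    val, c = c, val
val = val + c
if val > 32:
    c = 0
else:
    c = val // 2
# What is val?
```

Trace:
`val = 8` → val = 8
`c = 14` → c = 14
`if val > c: ...` → val > c is False → no variable changes
`val = val + c` → val = 22
`if val > 32: ...` → val > 32 is False, take else branch → c = 11
So val = 22

Answer: 22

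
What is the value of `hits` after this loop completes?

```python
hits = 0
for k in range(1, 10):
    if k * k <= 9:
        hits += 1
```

Count numbers where k² ≤ 9
`hits` takes the values: 0 → 1 → 2 → 3

Answer: 3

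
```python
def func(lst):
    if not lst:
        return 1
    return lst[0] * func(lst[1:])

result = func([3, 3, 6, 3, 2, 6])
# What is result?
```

Product over [3, 3, 6, 3, 2, 6] = 3 * 3 * 6 * 3 * 2 * 6 = 1944

Answer: 1944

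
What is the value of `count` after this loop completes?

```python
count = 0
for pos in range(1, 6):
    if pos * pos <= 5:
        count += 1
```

Count numbers where pos² ≤ 5
`count` takes the values: 0 → 1 → 2

Answer: 2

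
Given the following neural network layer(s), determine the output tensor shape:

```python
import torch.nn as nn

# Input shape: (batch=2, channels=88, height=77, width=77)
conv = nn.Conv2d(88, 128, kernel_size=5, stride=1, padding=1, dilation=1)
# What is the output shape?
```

Input: (2, 88, 77, 77) -> Output: (2, 128, 75, 75)

Answer: (2, 128, 75, 75)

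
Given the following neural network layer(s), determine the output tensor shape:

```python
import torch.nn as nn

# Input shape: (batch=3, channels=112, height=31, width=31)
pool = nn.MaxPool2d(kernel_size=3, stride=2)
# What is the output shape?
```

Input: (3, 112, 31, 31) -> Output: (3, 112, 15, 15)

Answer: (3, 112, 15, 15)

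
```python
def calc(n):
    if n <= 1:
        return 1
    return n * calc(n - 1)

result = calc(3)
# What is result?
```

calc(3) = 3 * 2 * 1 = 6

Answer: 6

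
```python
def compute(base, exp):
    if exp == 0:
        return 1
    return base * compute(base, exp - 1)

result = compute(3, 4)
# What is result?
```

compute(3, 4) = 3 * 3 * 3 * 3 = 81

Answer: 81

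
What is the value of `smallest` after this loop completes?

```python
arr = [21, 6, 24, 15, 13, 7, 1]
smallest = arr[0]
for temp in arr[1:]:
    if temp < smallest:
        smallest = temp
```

Minimum of [21, 6, 24, 15, 13, 7, 1]
`smallest` takes the values: 21 → 6 → 1

Answer: 1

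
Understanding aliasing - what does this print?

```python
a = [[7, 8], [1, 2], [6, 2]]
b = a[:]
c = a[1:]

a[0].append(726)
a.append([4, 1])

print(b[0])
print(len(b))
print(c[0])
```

Key concept: slice with nested mutation.
Step by step:
`a = [[7, 8], [1, 2], [6, 2]]` → a = [[7, 8], [1, 2], [6, 2]]
`b = a[:]` → b = [[7, 8], [1, 2], [6, 2]]
`c = a[1:]` → c = [[1, 2], [6, 2]]
`a[0].append(726)` → a = [[7, 8, 726], [1, 2], [6, 2]]; b = [[7, 8, 726], [1, 2], [6, 2]]
`a.append([4, 1])` → a = [[7, 8, 726], [1, 2], [6, 2], [4, 1]]
`print(b[0])` → prints [7, 8, 726]
`print(len(b))` → prints 3
`print(c[0])` → prints [1, 2]

Answer:
[7, 8, 726]
3
[1, 2]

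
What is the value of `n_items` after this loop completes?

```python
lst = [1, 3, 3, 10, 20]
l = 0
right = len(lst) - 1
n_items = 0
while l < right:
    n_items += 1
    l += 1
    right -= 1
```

Iterations until pointers meet (list length 5)
`n_items` takes the values: 0 → 1 → 2

Answer: 2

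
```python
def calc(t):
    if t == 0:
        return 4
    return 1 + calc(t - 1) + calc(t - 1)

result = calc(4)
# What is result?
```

calc(t) = 1 + 2·calc(t-1), calc(0)=4. Closed form: (4+1)·2^4 - 1 = 79.

Answer: 79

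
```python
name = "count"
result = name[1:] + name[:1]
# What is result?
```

Trace:
`name = "count"` → name = 'count'
`result = name[1:] + name[:1]` → result = 'ountc'
So result = 'ountc'

Answer: 'ountc'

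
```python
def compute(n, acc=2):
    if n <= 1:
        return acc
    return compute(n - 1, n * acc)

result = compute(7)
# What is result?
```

Accumulator trace (n, acc): (7, 2) -> (6, 14) -> (5, 84) -> (4, 420) -> (3, 1680) -> (2, 5040) -> (1, 10080) -> return 10080

Answer: 10080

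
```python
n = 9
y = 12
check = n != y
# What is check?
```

Trace:
`n = 9` → n = 9
`y = 12` → y = 12
`check = n != y` → check = True
So check = True

Answer: True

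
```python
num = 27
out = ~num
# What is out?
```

Trace:
`num = 27` → num = 27
`out = ~num` → out = -28
So out = -28

Answer: -28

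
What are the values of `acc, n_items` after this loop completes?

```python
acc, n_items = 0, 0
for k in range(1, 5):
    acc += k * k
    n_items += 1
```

Sum of squares and count
`acc, n_items` takes the values: (0, 0) → (1, 0) → (1, 1) → (5, 1) → (5, 2) → (14, 2) → (14, 3) → (30, 3) → (30, 4)

Answer: 30, 4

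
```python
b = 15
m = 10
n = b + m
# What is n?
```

Trace:
`b = 15` → b = 15
`m = 10` → m = 10
`n = b + m` → n = 25
So n = 25

Answer: 25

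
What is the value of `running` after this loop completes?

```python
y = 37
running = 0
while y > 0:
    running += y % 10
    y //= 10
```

Sum digits of 37
`running` takes the values: 0 → 7 → 10

Answer: 10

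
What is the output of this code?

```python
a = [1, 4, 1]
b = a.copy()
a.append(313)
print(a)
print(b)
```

Key concept: list.copy() creates independent copy.
Step by step:
`a = [1, 4, 1]` → a = [1, 4, 1]
`b = a.copy()` → b = [1, 4, 1]
`a.append(313)` → a = [1, 4, 1, 313]
`print(a)` → prints [1, 4, 1, 313]
`print(b)` → prints [1, 4, 1]

Answer:
[1, 4, 1, 313]
[1, 4, 1]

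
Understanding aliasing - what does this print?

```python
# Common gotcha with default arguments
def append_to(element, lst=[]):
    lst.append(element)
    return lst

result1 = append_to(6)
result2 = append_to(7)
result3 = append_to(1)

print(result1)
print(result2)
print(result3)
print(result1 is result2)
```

Key concept: mutable default argument gotcha.
Step by step:
`result1 = append_to(6)` → result1 = [6]
`result2 = append_to(7)` → result1 = [6, 7] (same object as result2); result2 = [6, 7] (same object as result1)
`result3 = append_to(1)` → result1 = [6, 7, 1] (same object as result2, result3); result2 = [6, 7, 1] (same object as result1, result3); result3 = [6, 7, 1] (same object as result1, result2)
`print(result1)` → prints [6, 7, 1]
`print(result2)` → prints [6, 7, 1]
`print(result3)` → prints [6, 7, 1]
`print(result1 is result2)` → prints True

Answer:
[6, 7, 1]
[6, 7, 1]
[6, 7, 1]
True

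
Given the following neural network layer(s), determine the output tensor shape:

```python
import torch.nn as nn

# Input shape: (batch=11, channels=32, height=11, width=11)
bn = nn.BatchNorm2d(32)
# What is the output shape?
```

Input: (11, 32, 11, 11) -> Output: (11, 32, 11, 11)

Answer: (11, 32, 11, 11)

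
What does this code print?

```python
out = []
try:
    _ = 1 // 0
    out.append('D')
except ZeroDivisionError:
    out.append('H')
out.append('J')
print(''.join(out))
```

Execution trace: 'H' (except ZeroDivisionError) → 'J' (after the try/except). Output: HJ

Answer: HJ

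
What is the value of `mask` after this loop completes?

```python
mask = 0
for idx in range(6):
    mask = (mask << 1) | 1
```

Build 6 consecutive 1-bits: 0b111111
`mask` takes the values: 0 → 1 → 3 → 7 → 15 → 31 → 63

Answer: 63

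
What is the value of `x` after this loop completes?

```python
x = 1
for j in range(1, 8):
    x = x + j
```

Start at 1, add 1 through 7
`x` takes the values: 1 → 2 → 4 → 7 → 11 → 16 → 22 → 29

Answer: 29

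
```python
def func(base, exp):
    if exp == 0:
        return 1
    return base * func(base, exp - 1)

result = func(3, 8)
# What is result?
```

func(3, 8) = 3 * 3 * 3 * 3 * 3 * 3 * 3 * 3 = 6561

Answer: 6561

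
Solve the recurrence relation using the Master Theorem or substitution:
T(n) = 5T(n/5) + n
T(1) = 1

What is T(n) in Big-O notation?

By Master Theorem: a=5, b=5, f(n)=n. Since log_5(5) = 1 and f(n) = Θ(n^1), Case 2 applies. T(n) = O(n log n).

Answer: O(n log n)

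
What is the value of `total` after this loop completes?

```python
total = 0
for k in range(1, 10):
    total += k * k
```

Sum of squares 1² to 9² = 285
`total` takes the values: 0 → 1 → 5 → 14 → 30 → 55 → 91 → 140 → 204 → 285

Answer: 285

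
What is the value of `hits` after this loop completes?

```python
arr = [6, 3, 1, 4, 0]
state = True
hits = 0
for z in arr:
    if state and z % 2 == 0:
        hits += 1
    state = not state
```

Count even values at even positions
`hits` takes the values: 0 → 1 → 2

Answer: 2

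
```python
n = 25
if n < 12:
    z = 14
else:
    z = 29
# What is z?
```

Trace:
`n = 25` → n = 25
`if n < 12: ...` → n < 12 is False, take else branch → z = 29
So z = 29

Answer: 29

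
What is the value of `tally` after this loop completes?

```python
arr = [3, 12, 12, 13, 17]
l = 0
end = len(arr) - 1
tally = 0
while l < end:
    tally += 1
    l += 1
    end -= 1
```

Iterations until pointers meet (list length 5)
`tally` takes the values: 0 → 1 → 2

Answer: 2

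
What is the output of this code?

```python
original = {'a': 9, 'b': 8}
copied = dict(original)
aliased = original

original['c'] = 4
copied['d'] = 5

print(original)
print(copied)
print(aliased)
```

Key concept: dict() creates copy, assignment creates alias.
Step by step:
`original = {'a': 9, 'b': 8}` → original = {'a': 9, 'b': 8}
`copied = dict(original)` → copied = {'a': 9, 'b': 8}
`aliased = original` → aliased = {'a': 9, 'b': 8} (same object as original)
`original['c'] = 4` → original = {'a': 9, 'b': 8, 'c': 4} (same object as aliased); aliased = {'a': 9, 'b': 8, 'c': 4} (same object as original)
`copied['d'] = 5` → copied = {'a': 9, 'b': 8, 'd': 5}
`print(original)` → prints {'a': 9, 'b': 8, 'c': 4}
`print(copied)` → prints {'a': 9, 'b': 8, 'd': 5}
`print(aliased)` → prints {'a': 9, 'b': 8, 'c': 4}

Answer:
{'a': 9, 'b': 8, 'c': 4}
{'a': 9, 'b': 8, 'd': 5}
{'a': 9, 'b': 8, 'c': 4}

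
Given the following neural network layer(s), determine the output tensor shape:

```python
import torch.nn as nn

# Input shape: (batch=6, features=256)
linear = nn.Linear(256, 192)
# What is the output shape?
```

Input: (6, 256) -> Output: (6, 192)

Answer: (6, 192)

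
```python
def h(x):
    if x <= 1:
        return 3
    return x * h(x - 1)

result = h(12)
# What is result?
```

h(12) = 12 * 11 * 10 * 9 * 8 * 7 * 6 * 5 * 4 * 3 * 2 * 3 = 1437004800

Answer: 1437004800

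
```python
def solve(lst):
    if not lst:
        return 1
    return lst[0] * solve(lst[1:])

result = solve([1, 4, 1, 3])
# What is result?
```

Product over [1, 4, 1, 3] = 1 * 4 * 1 * 3 = 12

Answer: 12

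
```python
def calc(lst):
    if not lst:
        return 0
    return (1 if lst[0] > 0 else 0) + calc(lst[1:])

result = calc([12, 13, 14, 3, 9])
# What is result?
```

Count of positive elements in [12, 13, 14, 3, 9] = 5

Answer: 5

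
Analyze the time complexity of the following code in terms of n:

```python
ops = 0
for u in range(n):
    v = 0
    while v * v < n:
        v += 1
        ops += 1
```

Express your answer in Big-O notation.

Each loop level contributes: n × √n. Multiplying the contributions gives O(n√n).

Answer: O(n√n)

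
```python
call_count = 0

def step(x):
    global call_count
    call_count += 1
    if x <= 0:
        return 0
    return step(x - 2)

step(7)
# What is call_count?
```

Linear recursion stepping by 2: 5 calls from x=7 down to ≤0.

Answer: 5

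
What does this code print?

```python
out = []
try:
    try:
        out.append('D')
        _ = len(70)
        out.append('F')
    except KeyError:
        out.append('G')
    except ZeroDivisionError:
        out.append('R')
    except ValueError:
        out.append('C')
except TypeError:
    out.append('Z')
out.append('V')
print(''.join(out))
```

Execution trace: 'D' (inner try body) → 'Z' (outer except TypeError) → 'V' (after the try/except). Output: DZV

Answer: DZV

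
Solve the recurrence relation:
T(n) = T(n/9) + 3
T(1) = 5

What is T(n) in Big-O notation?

Each step divides n by 9 and adds 3. After log_9(n) steps we reach T(1)=5. So T(n) = 3·log_9(n) + 5 = O(log n).

Answer: O(log n)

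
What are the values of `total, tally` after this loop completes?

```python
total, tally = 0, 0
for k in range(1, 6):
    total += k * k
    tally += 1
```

Sum of squares and count
`total, tally` takes the values: (0, 0) → (1, 0) → (1, 1) → (5, 1) → (5, 2) → (14, 2) → (14, 3) → (30, 3) → (30, 4) → (55, 4) → (55, 5)

Answer: 55, 5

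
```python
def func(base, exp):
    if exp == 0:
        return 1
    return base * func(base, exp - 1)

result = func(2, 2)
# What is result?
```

func(2, 2) = 2 * 2 = 4

Answer: 4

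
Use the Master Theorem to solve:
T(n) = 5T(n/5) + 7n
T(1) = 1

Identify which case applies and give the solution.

a=5, b=5, f(n)=7n. log_5(5) = 1. Since c=1 = 1, Case 2 applies: T(n) = Θ(n^log_b(a) · log n) = O(n log n).

Answer: O(n log n) - Case 2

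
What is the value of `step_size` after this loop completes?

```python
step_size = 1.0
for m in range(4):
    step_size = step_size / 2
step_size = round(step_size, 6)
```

Halving LR 4 times: 1 / 2^4
`step_size` takes the values: 1.0 → 0.5 → 0.25 → 0.125 → 0.0625

Answer: 0.0625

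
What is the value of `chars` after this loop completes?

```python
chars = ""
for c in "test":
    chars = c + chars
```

Reverse 'test'
`chars` takes the values: "" → "t" → "et" → "set" → "tset"

Answer: "tset"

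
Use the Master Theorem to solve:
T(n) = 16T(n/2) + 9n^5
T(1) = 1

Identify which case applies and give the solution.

a=16, b=2, f(n)=9n^5. log_2(16) = 4. Since c=5 > 4 and the regularity condition holds (16(n/2)^5 = (16/2^5)n^5 with 16/2^5 < 1), Case 3 applies: T(n) = Θ(f(n)) = O(n^5).

Answer: O(n^5) - Case 3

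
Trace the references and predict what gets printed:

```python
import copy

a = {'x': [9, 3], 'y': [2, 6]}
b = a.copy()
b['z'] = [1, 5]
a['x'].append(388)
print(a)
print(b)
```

Key concept: shallow copy of dict with mutable values.
Step by step:
`a = {'x': [9, 3], 'y': [2, 6]}` → a = {'x': [9, 3], 'y': [2, 6]}
`b = a.copy()` → b = {'x': [9, 3], 'y': [2, 6]}
`b['z'] = [1, 5]` → b = {'x': [9, 3], 'y': [2, 6], 'z': [1, 5]}
`a['x'].append(388)` → a = {'x': [9, 3, 388], 'y': [2, 6]}; b = {'x': [9, 3, 388], 'y': [2, 6], 'z': [1, 5]}
`print(a)` → prints {'x': [9, 3, 388], 'y': [2, 6]}
`print(b)` → prints {'x': [9, 3, 388], 'y': [2, 6], 'z': [1, 5]}

Answer:
{'x': [9, 3, 388], 'y': [2, 6]}
{'x': [9, 3, 388], 'y': [2, 6], 'z': [1, 5]}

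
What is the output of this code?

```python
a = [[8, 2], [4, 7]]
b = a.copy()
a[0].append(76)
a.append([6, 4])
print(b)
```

Key concept: shallow copy with nested lists.
Step by step:
`a = [[8, 2], [4, 7]]` → a = [[8, 2], [4, 7]]
`b = a.copy()` → b = [[8, 2], [4, 7]]
`a[0].append(76)` → a = [[8, 2, 76], [4, 7]]; b = [[8, 2, 76], [4, 7]]
`a.append([6, 4])` → a = [[8, 2, 76], [4, 7], [6, 4]]
`print(b)` → prints [[8, 2, 76], [4, 7]]

Answer: [[8, 2, 76], [4, 7]]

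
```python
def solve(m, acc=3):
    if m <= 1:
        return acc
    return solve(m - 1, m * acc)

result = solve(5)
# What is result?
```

Accumulator trace (n, acc): (5, 3) -> (4, 15) -> (3, 60) -> (2, 180) -> (1, 360) -> return 360

Answer: 360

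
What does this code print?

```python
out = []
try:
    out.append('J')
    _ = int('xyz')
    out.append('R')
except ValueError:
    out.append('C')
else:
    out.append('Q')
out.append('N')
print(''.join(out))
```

Execution trace: 'J' (try body) → 'C' (except ValueError) → 'N' (after the try/except). Output: JCN

Answer: JCN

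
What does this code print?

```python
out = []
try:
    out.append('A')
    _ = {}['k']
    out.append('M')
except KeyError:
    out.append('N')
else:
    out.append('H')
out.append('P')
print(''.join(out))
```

Execution trace: 'A' (try body) → 'N' (except KeyError) → 'P' (after the try/except). Output: ANP

Answer: ANP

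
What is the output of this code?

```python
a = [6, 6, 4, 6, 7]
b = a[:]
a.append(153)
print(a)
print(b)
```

Key concept: slice [:] creates copy.
Step by step:
`a = [6, 6, 4, 6, 7]` → a = [6, 6, 4, 6, 7]
`b = a[:]` → b = [6, 6, 4, 6, 7]
`a.append(153)` → a = [6, 6, 4, 6, 7, 153]
`print(a)` → prints [6, 6, 4, 6, 7, 153]
`print(b)` → prints [6, 6, 4, 6, 7]

Answer:
[6, 6, 4, 6, 7, 153]
[6, 6, 4, 6, 7]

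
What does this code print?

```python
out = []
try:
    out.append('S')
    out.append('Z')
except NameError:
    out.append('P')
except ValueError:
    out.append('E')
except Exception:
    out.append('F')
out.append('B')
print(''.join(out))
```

Execution trace: 'S' (try body) → 'Z' (try body, no exception) → 'B' (after the try/except). Output: SZB

Answer: SZB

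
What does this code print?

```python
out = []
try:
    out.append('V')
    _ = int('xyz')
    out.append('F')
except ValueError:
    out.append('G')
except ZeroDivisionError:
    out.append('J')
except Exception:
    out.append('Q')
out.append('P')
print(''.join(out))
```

Execution trace: 'V' (try body) → 'G' (except ValueError) → 'P' (after the try/except). Output: VGP

Answer: VGP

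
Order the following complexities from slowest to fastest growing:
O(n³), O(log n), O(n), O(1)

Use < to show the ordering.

Ordered by growth rate: O(1) < O(log n) < O(n) < O(n³)

Answer: O(1) < O(log n) < O(n) < O(n³)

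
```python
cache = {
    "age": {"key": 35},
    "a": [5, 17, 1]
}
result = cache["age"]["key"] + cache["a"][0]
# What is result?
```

Trace:
`cache = { ...` → cache = {'age': {'key': 35}, 'a': [5, 17, 1]}
`result = cache["age"]["key"] + cache["a"][0]` → result = 40
So result = 40

Answer: 40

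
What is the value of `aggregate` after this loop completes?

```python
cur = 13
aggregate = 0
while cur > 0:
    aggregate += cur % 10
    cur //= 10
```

Sum digits of 13
`aggregate` takes the values: 0 → 3 → 4

Answer: 4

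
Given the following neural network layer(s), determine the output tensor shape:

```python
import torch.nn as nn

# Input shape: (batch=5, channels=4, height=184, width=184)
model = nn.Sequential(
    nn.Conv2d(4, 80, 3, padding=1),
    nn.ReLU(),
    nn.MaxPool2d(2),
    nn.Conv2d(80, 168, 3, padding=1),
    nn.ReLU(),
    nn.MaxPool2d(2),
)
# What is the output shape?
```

Input: (5, 4, 184, 184) -> after first Conv2d: (5, 80, 184, 184) -> after first MaxPool2d: (5, 80, 92, 92) -> after second Conv2d: (5, 168, 92, 92) -> Output: (5, 168, 46, 46)

Answer: (5, 168, 46, 46)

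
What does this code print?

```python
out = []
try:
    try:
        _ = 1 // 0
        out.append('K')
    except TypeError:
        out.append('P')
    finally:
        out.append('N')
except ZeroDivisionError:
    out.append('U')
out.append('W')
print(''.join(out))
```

Execution trace: 'N' (finally) → 'U' (outer except ZeroDivisionError) → 'W' (after the try/except). Output: NUW

Answer: NUW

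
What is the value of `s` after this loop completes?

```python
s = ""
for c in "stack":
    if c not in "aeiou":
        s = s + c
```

Remove vowels from 'stack'
`s` takes the values: "" → "s" → "st" → "stc" → "stck"

Answer: "stck"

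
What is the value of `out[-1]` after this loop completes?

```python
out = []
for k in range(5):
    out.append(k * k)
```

Last element of squares 0 to 4
`out` takes the values: [] → [0] → [0, 1] → [0, 1, 4] → [0, 1, 4, 9] → [0, 1, 4, 9, 16]
So `out[-1]` = 16

Answer: 16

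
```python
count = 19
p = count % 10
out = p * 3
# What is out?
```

Trace:
`count = 19` → count = 19
`p = count % 10` → p = 9
`out = p * 3` → out = 27
So out = 27

Answer: 27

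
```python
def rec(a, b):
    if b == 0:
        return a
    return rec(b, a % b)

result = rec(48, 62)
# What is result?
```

rec(48, 62) -> rec(62, 48) -> rec(48, 14) -> rec(14, 6) -> rec(6, 2) -> rec(2, 0) -> 2

Answer: 2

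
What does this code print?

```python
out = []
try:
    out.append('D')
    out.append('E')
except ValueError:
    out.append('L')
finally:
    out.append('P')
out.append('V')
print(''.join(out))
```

Execution trace: 'D' (try body) → 'E' (try body, no exception) → 'P' (finally) → 'V' (after the try/except). Output: DEPV

Answer: DEPV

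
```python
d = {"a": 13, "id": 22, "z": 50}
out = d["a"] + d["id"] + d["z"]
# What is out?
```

Trace:
`d = {"a": 13, "id": 22, "z": 50}` → d = {'a': 13, 'id': 22, 'z': 50}
`out = d["a"] + d["id"] + d["z"]` → out = 85
So out = 85

Answer: 85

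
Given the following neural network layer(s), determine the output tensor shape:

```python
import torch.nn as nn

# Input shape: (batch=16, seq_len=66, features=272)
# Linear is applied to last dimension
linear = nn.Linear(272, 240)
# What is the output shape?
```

Input: (16, 66, 272) -> Output: (16, 66, 240)

Answer: (16, 66, 240)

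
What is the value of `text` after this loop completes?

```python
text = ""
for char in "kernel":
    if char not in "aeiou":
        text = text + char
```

Remove vowels from 'kernel'
`text` takes the values: "" → "k" → "kr" → "krn" → "krnl"

Answer: "krnl"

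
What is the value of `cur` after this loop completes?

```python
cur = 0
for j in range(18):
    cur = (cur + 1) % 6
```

Increment mod 6, 18 times = 0
`cur` takes the values: 0 → 1 → 2 → 3 → 4 → 5 → 0 → 1 → 2 → 3 → 4 → 5 → 0 → 1 → 2 → 3 → 4 → 5 → 0

Answer: 0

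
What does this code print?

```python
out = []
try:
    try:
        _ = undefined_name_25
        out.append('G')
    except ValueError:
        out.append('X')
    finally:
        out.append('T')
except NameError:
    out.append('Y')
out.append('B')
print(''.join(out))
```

Execution trace: 'T' (finally) → 'Y' (outer except NameError) → 'B' (after the try/except). Output: TYB

Answer: TYB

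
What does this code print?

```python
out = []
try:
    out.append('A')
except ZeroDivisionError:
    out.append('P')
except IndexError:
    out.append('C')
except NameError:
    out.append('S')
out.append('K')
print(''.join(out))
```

Execution trace: 'A' (try body, no exception) → 'K' (after the try/except). Output: AK

Answer: AK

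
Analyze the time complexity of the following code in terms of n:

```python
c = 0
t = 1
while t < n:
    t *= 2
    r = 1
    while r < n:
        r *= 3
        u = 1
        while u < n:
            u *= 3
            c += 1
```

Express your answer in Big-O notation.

Each loop level contributes: log n × log n × log n. Multiplying the contributions gives O(log^3 n).

Answer: O(log^3 n)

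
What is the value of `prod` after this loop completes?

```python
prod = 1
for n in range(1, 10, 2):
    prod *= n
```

Product of 1, 3, 5, ... up to 9
`prod` takes the values: 1 → 3 → 15 → 105 → 945

Answer: 945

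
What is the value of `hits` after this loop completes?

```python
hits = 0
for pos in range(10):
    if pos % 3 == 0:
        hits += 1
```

Count numbers divisible by 3 in range(10)
`hits` takes the values: 0 → 1 → 2 → 3 → 4

Answer: 4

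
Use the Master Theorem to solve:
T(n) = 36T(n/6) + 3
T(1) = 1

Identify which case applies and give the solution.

a=36, b=6, f(n)=3. log_6(36) = 2. Since c=0 < 2, Case 1 applies: T(n) = Θ(n^log_b(a)) = O(n^2).

Answer: O(n^2) - Case 1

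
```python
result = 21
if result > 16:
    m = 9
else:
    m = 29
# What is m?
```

Trace:
`result = 21` → result = 21
`if result > 16: ...` → result > 16 is True → m = 9
So m = 9

Answer: 9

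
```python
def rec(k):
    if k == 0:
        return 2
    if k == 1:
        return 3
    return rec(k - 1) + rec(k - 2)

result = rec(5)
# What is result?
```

Build up from base cases: rec(0)=2, rec(1)=3, rec(2)=5, rec(3)=8, rec(4)=13, rec(5)=21

Answer: 21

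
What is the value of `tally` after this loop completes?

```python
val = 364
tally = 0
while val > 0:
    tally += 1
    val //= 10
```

Count digits by repeated division by 10
`tally` takes the values: 0 → 1 → 2 → 3

Answer: 3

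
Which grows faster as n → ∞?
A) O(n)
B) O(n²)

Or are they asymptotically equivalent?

O(n) vs O(n²): Higher order terms dominate.

Answer: B) O(n²) grows faster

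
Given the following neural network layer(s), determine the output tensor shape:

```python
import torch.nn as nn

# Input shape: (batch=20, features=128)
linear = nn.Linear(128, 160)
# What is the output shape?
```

Input: (20, 128) -> Output: (20, 160)

Answer: (20, 160)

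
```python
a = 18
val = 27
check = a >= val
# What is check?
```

Trace:
`a = 18` → a = 18
`val = 27` → val = 27
`check = a >= val` → check = False
So check = False

Answer: False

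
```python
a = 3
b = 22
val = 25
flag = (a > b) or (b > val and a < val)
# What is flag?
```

Trace:
`a = 3` → a = 3
`b = 22` → b = 22
`val = 25` → val = 25
`flag = (a > b) or (b > val and a < val)` → flag = False
So flag = False

Answer: False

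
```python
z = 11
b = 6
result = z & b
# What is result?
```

Trace:
`z = 11` → z = 11
`b = 6` → b = 6
`result = z & b` → result = 2
So result = 2

Answer: 2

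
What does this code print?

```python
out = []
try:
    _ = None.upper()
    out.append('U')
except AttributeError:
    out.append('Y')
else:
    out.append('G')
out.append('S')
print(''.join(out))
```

Execution trace: 'Y' (except AttributeError) → 'S' (after the try/except). Output: YS

Answer: YS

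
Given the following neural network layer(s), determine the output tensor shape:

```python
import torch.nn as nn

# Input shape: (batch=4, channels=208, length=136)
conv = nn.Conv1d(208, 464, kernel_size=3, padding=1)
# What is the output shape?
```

Input: (4, 208, 136) -> Output: (4, 464, 136)

Answer: (4, 464, 136)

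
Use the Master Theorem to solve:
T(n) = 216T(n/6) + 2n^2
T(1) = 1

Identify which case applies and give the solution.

a=216, b=6, f(n)=2n^2. log_6(216) = 3. Since c=2 < 3, Case 1 applies: T(n) = Θ(n^log_b(a)) = O(n^3).

Answer: O(n^3) - Case 1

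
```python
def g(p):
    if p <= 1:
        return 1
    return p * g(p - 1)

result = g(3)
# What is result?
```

g(3) = 3 * 2 * 1 = 6

Answer: 6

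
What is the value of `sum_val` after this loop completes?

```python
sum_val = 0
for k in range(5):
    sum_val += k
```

Sum of 0 to 4 = 10
`sum_val` takes the values: 0 → 1 → 3 → 6 → 10

Answer: 10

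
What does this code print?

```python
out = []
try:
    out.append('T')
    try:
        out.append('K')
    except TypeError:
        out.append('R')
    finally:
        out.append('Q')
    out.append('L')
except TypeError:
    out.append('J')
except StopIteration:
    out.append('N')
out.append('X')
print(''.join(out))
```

Execution trace: 'T' (try body) → 'K' (inner try body, no exception) → 'Q' (inner finally) → 'L' (try body, no exception) → 'X' (after the try/except). Output: TKQLX

Answer: TKQLX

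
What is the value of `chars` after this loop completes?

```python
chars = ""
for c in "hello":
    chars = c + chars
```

Reverse 'hello'
`chars` takes the values: "" → "h" → "eh" → "leh" → "lleh" → "olleh"

Answer: "olleh"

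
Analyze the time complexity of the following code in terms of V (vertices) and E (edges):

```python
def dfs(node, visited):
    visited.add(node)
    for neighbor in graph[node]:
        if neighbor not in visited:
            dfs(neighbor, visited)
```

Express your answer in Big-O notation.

This is Depth-first search (recursive). Time complexity: O(V + E).

Answer: O(V + E)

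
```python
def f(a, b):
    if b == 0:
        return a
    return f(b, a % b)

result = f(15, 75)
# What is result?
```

f(15, 75) -> f(75, 15) -> f(15, 0) -> 15

Answer: 15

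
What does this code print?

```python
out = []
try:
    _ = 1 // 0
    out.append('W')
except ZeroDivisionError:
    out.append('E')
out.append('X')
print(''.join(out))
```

Execution trace: 'E' (except ZeroDivisionError) → 'X' (after the try/except). Output: EX

Answer: EX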